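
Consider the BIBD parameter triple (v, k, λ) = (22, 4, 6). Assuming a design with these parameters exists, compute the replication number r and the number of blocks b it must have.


Any 2-(v, k, λ) BIBD satisfies two necessary conditions:
  (i)  Each point sits in r blocks, and counting incidences through any fixed point gives r(k − 1) = λ(v − 1), so r = λ(v − 1)/(k − 1).
  (ii) Total incidences bk = vr, so b = vr/k.
Step 1: r = λ(v − 1)/(k − 1) = 6·(22 − 1)/(4 − 1) = 6·21/3 = 126/3 = 42.
Step 2: b = vr/k = 22·42/4 = 924/4 = 231.
Check integrality: r = 42 ∈ Z ✓, b = 231 ∈ Z ✓.
(These identities are necessary conditions: they determine r and b for any design with these parameters, but do not by themselves prove that one exists.)

r = 42, b = 231.


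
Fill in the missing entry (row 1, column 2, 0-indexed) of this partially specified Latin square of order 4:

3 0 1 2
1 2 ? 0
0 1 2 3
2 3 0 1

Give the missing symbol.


Row 1 contains symbols [0, 1, 2] — missing [3].
Column 2 contains symbols [0, 1, 2] — missing [3].
The missing symbol must appear in both missing sets; intersection = [3].
Therefore the hidden value is 3.

Missing value = 3.


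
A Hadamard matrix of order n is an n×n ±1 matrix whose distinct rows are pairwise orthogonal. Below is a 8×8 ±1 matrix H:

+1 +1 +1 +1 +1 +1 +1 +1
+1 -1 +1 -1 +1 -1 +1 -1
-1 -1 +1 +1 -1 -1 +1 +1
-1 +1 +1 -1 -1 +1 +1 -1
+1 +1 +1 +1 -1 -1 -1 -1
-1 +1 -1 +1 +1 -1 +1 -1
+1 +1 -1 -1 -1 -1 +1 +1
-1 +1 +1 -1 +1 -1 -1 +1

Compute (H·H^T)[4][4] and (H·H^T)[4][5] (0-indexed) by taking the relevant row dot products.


Row 4 of H: [1, 1, 1, 1, -1, -1, -1, -1].
Row 5 of H: [-1, 1, -1, 1, 1, -1, 1, -1].
(H·H^T)[4][4] = Σ_j H[4][j]·H[4][j] = (1)² + (1)² + (1)² + (1)² + (-1)² + (-1)² + (-1)² + (-1)² = 1 + 1 + 1 + 1 + 1 + 1 + 1 + 1 = 8.
(H·H^T)[4][5] = Σ_j H[4][j]·H[5][j] = (1)·(-1) + (1)·(1) + (1)·(-1) + (1)·(1) + (-1)·(1) + (-1)·(-1) + (-1)·(1) + (-1)·(-1) = -1 + 1 + -1 + 1 + -1 + 1 + -1 + 1 = 0.
So rows 4 and 5 are orthogonal; the diagonal entry equals n = 8.

(4,4) entry = 8; (4,5) entry = 0.


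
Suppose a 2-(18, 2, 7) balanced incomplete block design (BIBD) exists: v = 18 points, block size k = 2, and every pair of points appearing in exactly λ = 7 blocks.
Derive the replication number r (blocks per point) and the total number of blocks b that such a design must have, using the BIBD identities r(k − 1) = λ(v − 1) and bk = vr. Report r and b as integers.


Any 2-(v, k, λ) BIBD satisfies two necessary conditions:
  (i)  Each point sits in r blocks, and counting incidences through any fixed point gives r(k − 1) = λ(v − 1), so r = λ(v − 1)/(k − 1).
  (ii) Total incidences bk = vr, so b = vr/k.
Step 1: r = λ(v − 1)/(k − 1) = 7·(18 − 1)/(2 − 1) = 7·17/1 = 119/1 = 119.
Step 2: b = vr/k = 18·119/2 = 2142/2 = 1071.
Check integrality: r = 119 ∈ Z ✓, b = 1071 ∈ Z ✓.
(These identities are necessary conditions: they determine r and b for any design with these parameters, but do not by themselves prove that one exists.)

r = 119, b = 1071.


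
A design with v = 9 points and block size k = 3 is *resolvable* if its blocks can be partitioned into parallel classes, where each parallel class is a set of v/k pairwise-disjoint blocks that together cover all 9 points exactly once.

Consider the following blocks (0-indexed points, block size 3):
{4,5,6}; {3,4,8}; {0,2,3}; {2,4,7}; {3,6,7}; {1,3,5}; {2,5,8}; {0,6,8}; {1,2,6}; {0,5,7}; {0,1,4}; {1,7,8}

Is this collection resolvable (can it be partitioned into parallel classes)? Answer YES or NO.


v = 9, block size k = 3, number of blocks = 12.
For resolvability, blocks must partition into parallel classes of size v/k = 3.
Total blocks must therefore be a multiple of 3: 12 = 3·4 + 0 ⇒ divisible ✓.
Greedy packing gives 4 candidate class(es). Each should be a full parallel class (size 3, covers all 9 points).
  Class 1 (3 blocks): {4,5,6}; {0,2,3}; {1,7,8}. Points covered: [0, 1, 2, 3, 4, 5, 6, 7, 8].
  Class 2 (3 blocks): {3,4,8}; {1,2,6}; {0,5,7}. Points covered: [0, 1, 2, 3, 4, 5, 6, 7, 8].
  Class 3 (3 blocks): {2,4,7}; {1,3,5}; {0,6,8}. Points covered: [0, 1, 2, 3, 4, 5, 6, 7, 8].
  Class 4 (3 blocks): {3,6,7}; {2,5,8}; {0,1,4}. Points covered: [0, 1, 2, 3, 4, 5, 6, 7, 8].
All classes full (size 3)? YES. All classes cover every point? YES.
Resolvable? YES.

YES


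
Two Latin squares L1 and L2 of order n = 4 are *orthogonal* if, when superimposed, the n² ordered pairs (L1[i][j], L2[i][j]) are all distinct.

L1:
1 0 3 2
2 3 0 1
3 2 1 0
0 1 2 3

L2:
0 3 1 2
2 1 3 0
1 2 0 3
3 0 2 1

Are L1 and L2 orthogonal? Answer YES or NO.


Form the n² = 16 superimposed pairs (L1[i][j], L2[i][j]), row by row (rows and columns indexed from 0):
row 0: (1,0) (0,3) (3,1) (2,2)
row 1: (2,2) (3,1) (0,3) (1,0)
row 2: (3,1) (2,2) (1,0) (0,3)
row 3: (0,3) (1,0) (2,2) (3,1)
Orthogonality requires all 16 pairs distinct.
But the pair (2,2) repeats: cell (0,3) has L1 = 2, L2 = 2, and cell (1,0) has L1 = 2, L2 = 2.
A repeated pair means some other pair never occurs (only 4 distinct pairs out of 16), so the squares are not orthogonal.
Conclusion: NO.

NO


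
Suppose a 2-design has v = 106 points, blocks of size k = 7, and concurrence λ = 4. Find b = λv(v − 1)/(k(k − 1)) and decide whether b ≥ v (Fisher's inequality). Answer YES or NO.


r = λ(v − 1)/(k − 1) = 4·105/6 = 70.
b = vr/k = 106·70/7 = 1060.
Fisher's inequality: b ≥ v ⇔ 1060 ≥ 106? YES.

YES


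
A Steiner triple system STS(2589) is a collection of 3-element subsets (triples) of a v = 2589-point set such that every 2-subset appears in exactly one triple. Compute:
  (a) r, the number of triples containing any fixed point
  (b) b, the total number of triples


An STS(v) is a 2-(v, 3, 1) BIBD: block size k = 3, λ = 1.
Replication: r(k − 1) = λ(v − 1) ⇒ r·2 = 2589 − 1 = 2588 ⇒ r = 1294.
Block count: bk = vr ⇒ b·3 = 2589·1294 = 3350166 ⇒ b = 1116722.
(Check via b = v(v − 1)/6 = 2589·2588/6 = 6700332/6 = 1116722.)

r = 1294, b = 1116722.


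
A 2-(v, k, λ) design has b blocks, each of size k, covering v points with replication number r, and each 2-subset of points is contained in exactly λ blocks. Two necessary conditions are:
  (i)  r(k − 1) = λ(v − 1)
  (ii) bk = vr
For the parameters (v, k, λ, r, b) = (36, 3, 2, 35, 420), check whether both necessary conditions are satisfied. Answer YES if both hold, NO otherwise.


Condition (i): r(k − 1) = 35·2 = 70; λ(v − 1) = 2·35 = 70. Match? YES.
Condition (ii): bk = 420·3 = 1260; vr = 36·35 = 1260. Match? YES.
Both conditions hold? YES.

YES


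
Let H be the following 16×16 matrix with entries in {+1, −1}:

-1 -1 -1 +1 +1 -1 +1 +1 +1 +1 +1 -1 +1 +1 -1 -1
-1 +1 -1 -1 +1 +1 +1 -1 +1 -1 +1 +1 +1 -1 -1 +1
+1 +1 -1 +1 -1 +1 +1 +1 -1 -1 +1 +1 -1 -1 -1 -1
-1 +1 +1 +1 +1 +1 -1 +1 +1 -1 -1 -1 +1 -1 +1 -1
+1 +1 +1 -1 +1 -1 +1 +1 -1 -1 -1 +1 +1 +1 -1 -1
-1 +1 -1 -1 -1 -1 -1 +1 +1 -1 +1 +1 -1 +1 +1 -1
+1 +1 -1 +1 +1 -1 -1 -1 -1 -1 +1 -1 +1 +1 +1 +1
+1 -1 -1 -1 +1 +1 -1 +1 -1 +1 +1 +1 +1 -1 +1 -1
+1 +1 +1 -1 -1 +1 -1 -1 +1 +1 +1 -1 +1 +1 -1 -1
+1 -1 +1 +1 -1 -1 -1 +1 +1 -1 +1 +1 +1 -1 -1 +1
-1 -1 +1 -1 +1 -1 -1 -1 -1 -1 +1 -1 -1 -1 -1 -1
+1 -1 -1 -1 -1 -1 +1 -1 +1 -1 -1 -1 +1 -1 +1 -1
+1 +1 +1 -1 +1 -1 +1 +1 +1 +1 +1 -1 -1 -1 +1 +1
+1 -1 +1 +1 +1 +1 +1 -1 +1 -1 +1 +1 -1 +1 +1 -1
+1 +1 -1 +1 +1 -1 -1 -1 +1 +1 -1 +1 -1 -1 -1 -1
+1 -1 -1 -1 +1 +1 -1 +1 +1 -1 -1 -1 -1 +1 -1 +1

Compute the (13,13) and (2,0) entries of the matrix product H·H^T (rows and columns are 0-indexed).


Row 0 of H: [-1, -1, -1, 1, 1, -1, 1, 1, 1, 1, 1, -1, 1, 1, -1, -1].
Row 2 of H: [1, 1, -1, 1, -1, 1, 1, 1, -1, -1, 1, 1, -1, -1, -1, -1].
Row 13 of H: [1, -1, 1, 1, 1, 1, 1, -1, 1, -1, 1, 1, -1, 1, 1, -1].
(H·H^T)[13][13] = Σ_j H[13][j]·H[13][j] = (1)² + (-1)² + (1)² + (1)² + (1)² + (1)² + (1)² + (-1)² + (1)² + (-1)² + (1)² + (1)² + (-1)² + (1)² + (1)² + (-1)² = 1 + 1 + 1 + 1 + 1 + 1 + 1 + 1 + 1 + 1 + 1 + 1 + 1 + 1 + 1 + 1 = 16.
(H·H^T)[2][0] = Σ_j H[2][j]·H[0][j] = (1)·(-1) + (1)·(-1) + (-1)·(-1) + (1)·(1) + (-1)·(1) + (1)·(-1) + (1)·(1) + (1)·(1) + (-1)·(1) + (-1)·(1) + (1)·(1) + (1)·(-1) + (-1)·(1) + (-1)·(1) + (-1)·(-1) + (-1)·(-1) = -1 + -1 + 1 + 1 + -1 + -1 + 1 + 1 + -1 + -1 + 1 + -1 + -1 + -1 + 1 + 1 = -2.
Rows 2 and 0 are not orthogonal (dot product = -2 ≠ 0), so H is not a Hadamard matrix.

(13,13) entry = 16; (2,0) entry = -2.


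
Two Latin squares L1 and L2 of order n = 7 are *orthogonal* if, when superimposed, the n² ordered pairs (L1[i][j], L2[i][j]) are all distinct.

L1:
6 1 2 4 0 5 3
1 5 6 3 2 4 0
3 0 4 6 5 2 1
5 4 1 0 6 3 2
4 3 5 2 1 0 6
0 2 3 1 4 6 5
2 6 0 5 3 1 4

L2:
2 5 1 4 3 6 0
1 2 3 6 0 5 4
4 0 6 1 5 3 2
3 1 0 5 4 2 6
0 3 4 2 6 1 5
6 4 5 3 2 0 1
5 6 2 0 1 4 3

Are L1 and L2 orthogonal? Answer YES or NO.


Form the n² = 49 superimposed pairs (L1[i][j], L2[i][j]), row by row (rows and columns indexed from 0):
row 0: (6,2) (1,5) (2,1) (4,4) (0,3) (5,6) (3,0)
row 1: (1,1) (5,2) (6,3) (3,6) (2,0) (4,5) (0,4)
row 2: (3,4) (0,0) (4,6) (6,1) (5,5) (2,3) (1,2)
row 3: (5,3) (4,1) (1,0) (0,5) (6,4) (3,2) (2,6)
row 4: (4,0) (3,3) (5,4) (2,2) (1,6) (0,1) (6,5)
row 5: (0,6) (2,4) (3,5) (1,3) (4,2) (6,0) (5,1)
row 6: (2,5) (6,6) (0,2) (5,0) (3,1) (1,4) (4,3)
Orthogonality requires all 49 pairs distinct.
Check by first coordinate: for each symbol s of L1, list the L2 entries in the n cells where L1 = s; they must all differ.
  L1 = 0: L2 entries (in reading order) 3, 4, 0, 5, 1, 6, 2 — all 7 distinct ✓
  L1 = 1: L2 entries (in reading order) 5, 1, 2, 0, 6, 3, 4 — all 7 distinct ✓
  L1 = 2: L2 entries (in reading order) 1, 0, 3, 6, 2, 4, 5 — all 7 distinct ✓
  L1 = 3: L2 entries (in reading order) 0, 6, 4, 2, 3, 5, 1 — all 7 distinct ✓
  L1 = 4: L2 entries (in reading order) 4, 5, 6, 1, 0, 2, 3 — all 7 distinct ✓
  L1 = 5: L2 entries (in reading order) 6, 2, 5, 3, 4, 1, 0 — all 7 distinct ✓
  L1 = 6: L2 entries (in reading order) 2, 3, 1, 4, 5, 0, 6 — all 7 distinct ✓
Every symbol of L1 meets every symbol of L2 exactly once, so all 49 pairs are distinct (49 of 49).
Conclusion: YES.

YES


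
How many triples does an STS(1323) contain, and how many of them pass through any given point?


An STS(v) is a 2-(v, 3, 1) BIBD: block size k = 3, λ = 1.
Replication: r(k − 1) = λ(v − 1) ⇒ r·2 = 1323 − 1 = 1322 ⇒ r = 661.
Block count: bk = vr ⇒ b·3 = 1323·661 = 874503 ⇒ b = 291501.

r = 661, b = 291501.


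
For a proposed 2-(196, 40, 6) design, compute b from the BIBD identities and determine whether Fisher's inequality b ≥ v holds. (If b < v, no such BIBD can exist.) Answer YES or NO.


r = λ(v − 1)/(k − 1) = 6·195/39 = 30.
b = vr/k = 196·30/40 = 147.
Fisher's inequality: b ≥ v ⇔ 147 ≥ 196? NO.

NO


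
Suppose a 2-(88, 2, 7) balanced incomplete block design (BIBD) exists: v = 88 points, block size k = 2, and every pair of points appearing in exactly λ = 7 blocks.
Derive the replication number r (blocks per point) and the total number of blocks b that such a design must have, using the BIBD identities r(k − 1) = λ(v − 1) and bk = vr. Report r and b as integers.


Any 2-(v, k, λ) BIBD satisfies two necessary conditions:
  (i)  Each point sits in r blocks, and counting incidences through any fixed point gives r(k − 1) = λ(v − 1), so r = λ(v − 1)/(k − 1).
  (ii) Total incidences bk = vr, so b = vr/k.
Step 1: r = λ(v − 1)/(k − 1) = 7·(88 − 1)/(2 − 1) = 7·87/1 = 609/1 = 609.
Step 2: b = vr/k = 88·609/2 = 53592/2 = 26796.
Check integrality: r = 609 ∈ Z ✓, b = 26796 ∈ Z ✓.
(These identities are necessary conditions: they determine r and b for any design with these parameters, but do not by themselves prove that one exists.)

r = 609, b = 26796.


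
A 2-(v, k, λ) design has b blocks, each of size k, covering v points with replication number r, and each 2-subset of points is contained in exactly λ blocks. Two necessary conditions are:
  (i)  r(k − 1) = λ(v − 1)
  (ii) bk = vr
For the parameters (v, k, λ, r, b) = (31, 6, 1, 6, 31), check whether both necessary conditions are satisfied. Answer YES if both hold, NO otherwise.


Condition (i): r(k − 1) = 6·5 = 30; λ(v − 1) = 1·30 = 30. Match? YES.
Condition (ii): bk = 31·6 = 186; vr = 31·6 = 186. Match? YES.
Both conditions hold? YES.

YES


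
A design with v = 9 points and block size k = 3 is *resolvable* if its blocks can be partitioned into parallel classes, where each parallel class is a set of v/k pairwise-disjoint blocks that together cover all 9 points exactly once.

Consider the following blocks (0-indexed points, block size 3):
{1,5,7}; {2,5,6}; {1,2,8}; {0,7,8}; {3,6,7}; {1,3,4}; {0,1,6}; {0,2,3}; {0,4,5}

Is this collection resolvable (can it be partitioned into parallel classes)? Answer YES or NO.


v = 9, block size k = 3, number of blocks = 9.
For resolvability, blocks must partition into parallel classes of size v/k = 3.
Total blocks must therefore be a multiple of 3: 9 = 3·3 + 0 ⇒ divisible ✓.
Consider block {1,5,7}. The only other block(s) in the collection disjoint from it are {0,2,3} — just 1 block(s). Any parallel class containing {1,5,7} would need 2 other blocks each disjoint from it, so no parallel class of size 3 can contain {1,5,7}.
Since every block must belong to some parallel class in a resolution, the collection cannot be partitioned into parallel classes.
Resolvable? NO.

NO


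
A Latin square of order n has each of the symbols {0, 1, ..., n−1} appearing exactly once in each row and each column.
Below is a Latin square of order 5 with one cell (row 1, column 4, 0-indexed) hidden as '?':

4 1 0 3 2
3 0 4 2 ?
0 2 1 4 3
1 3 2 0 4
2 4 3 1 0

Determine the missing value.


Row 1 contains symbols [0, 2, 3, 4] — missing [1].
Column 4 contains symbols [0, 2, 3, 4] — missing [1].
The missing symbol must appear in both missing sets; intersection = [1].
Therefore the hidden value is 1.

Missing value = 1.


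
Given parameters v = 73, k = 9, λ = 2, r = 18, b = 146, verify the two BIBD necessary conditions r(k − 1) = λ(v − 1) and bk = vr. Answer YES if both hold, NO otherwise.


Condition (i): r(k − 1) = 18·8 = 144; λ(v − 1) = 2·72 = 144. Match? YES.
Condition (ii): bk = 146·9 = 1314; vr = 73·18 = 1314. Match? YES.
Both conditions hold? YES.

YES


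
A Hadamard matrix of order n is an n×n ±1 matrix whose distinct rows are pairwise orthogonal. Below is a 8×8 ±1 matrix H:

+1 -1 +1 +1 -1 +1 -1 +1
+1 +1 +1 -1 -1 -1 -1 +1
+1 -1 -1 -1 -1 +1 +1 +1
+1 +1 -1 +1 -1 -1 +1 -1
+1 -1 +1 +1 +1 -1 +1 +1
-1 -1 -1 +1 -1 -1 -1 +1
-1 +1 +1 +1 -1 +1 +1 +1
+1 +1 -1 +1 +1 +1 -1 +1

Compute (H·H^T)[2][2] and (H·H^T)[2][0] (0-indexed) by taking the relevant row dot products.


Row 0 of H: [1, -1, 1, 1, -1, 1, -1, 1].
Row 2 of H: [1, -1, -1, -1, -1, 1, 1, 1].
(H·H^T)[2][2] = Σ_j H[2][j]·H[2][j] = (1)² + (-1)² + (-1)² + (-1)² + (-1)² + (1)² + (1)² + (1)² = 1 + 1 + 1 + 1 + 1 + 1 + 1 + 1 = 8.
(H·H^T)[2][0] = Σ_j H[2][j]·H[0][j] = (1)·(1) + (-1)·(-1) + (-1)·(1) + (-1)·(1) + (-1)·(-1) + (1)·(1) + (1)·(-1) + (1)·(1) = 1 + 1 + -1 + -1 + 1 + 1 + -1 + 1 = 2.
Rows 2 and 0 are not orthogonal (dot product = 2 ≠ 0), so H is not a Hadamard matrix.

(2,2) entry = 8; (2,0) entry = 2.


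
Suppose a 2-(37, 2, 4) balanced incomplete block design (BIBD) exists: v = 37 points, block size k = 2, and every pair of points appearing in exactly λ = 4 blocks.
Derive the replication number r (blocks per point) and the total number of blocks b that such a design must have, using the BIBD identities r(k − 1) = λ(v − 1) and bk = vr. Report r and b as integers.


Any 2-(v, k, λ) BIBD satisfies two necessary conditions:
  (i)  Each point sits in r blocks, and counting incidences through any fixed point gives r(k − 1) = λ(v − 1), so r = λ(v − 1)/(k − 1).
  (ii) Total incidences bk = vr, so b = vr/k.
Step 1: r = λ(v − 1)/(k − 1) = 4·(37 − 1)/(2 − 1) = 4·36/1 = 144/1 = 144.
Step 2: b = vr/k = 37·144/2 = 5328/2 = 2664.
Check integrality: r = 144 ∈ Z ✓, b = 2664 ∈ Z ✓.
(These identities are necessary conditions: they determine r and b for any design with these parameters, but do not by themselves prove that one exists.)

r = 144, b = 2664.


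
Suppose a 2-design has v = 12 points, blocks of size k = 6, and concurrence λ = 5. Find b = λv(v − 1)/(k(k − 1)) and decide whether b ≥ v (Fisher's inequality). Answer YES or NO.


r = λ(v − 1)/(k − 1) = 5·11/5 = 11.
b = vr/k = 12·11/6 = 22.
Fisher's inequality: b ≥ v ⇔ 22 ≥ 12? YES.

YES


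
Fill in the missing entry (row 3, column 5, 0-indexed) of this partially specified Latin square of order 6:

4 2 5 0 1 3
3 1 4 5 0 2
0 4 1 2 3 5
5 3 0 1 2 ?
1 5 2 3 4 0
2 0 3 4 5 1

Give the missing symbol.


Row 3 contains symbols [0, 1, 2, 3, 5] — missing [4].
Column 5 contains symbols [0, 1, 2, 3, 5] — missing [4].
The missing symbol must appear in both missing sets; intersection = [4].
Therefore the hidden value is 4.

Missing value = 4.


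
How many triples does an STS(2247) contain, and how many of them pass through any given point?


An STS(v) is a 2-(v, 3, 1) BIBD: block size k = 3, λ = 1.
Replication: r(k − 1) = λ(v − 1) ⇒ r·2 = 2247 − 1 = 2246 ⇒ r = 1123.
Block count: b = v(v − 1)/6 = 2247·2246/6 = 5046762/6 = 841127.
(Check via bk = vr: 841127·3 = 2523381 = 2247·1123 = 2523381 ✓.)

r = 1123, b = 841127.


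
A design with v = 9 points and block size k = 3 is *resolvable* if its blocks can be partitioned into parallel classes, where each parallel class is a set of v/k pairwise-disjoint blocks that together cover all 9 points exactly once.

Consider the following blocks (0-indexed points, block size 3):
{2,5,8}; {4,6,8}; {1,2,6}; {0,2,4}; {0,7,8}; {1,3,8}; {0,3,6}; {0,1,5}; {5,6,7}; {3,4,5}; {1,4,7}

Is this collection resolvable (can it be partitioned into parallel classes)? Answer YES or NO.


v = 9, block size k = 3, number of blocks = 11.
For resolvability, blocks must partition into parallel classes of size v/k = 3.
Total blocks must therefore be a multiple of 3: 11 = 3·3 + 2 ⇒ not divisible ✗.
Resolvable? NO.

NO


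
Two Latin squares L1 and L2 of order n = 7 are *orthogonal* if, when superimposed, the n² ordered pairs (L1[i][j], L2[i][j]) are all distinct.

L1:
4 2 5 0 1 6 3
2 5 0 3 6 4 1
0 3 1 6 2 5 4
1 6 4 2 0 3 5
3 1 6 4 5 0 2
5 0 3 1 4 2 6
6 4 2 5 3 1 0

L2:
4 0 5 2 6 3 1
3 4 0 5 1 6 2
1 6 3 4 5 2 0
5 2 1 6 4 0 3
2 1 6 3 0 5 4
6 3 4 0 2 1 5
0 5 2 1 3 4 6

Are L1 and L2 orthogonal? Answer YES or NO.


Form the n² = 49 superimposed pairs (L1[i][j], L2[i][j]), row by row (rows and columns indexed from 0):
row 0: (4,4) (2,0) (5,5) (0,2) (1,6) (6,3) (3,1)
row 1: (2,3) (5,4) (0,0) (3,5) (6,1) (4,6) (1,2)
row 2: (0,1) (3,6) (1,3) (6,4) (2,5) (5,2) (4,0)
row 3: (1,5) (6,2) (4,1) (2,6) (0,4) (3,0) (5,3)
row 4: (3,2) (1,1) (6,6) (4,3) (5,0) (0,5) (2,4)
row 5: (5,6) (0,3) (3,4) (1,0) (4,2) (2,1) (6,5)
row 6: (6,0) (4,5) (2,2) (5,1) (3,3) (1,4) (0,6)
Orthogonality requires all 49 pairs distinct.
Check by first coordinate: for each symbol s of L1, list the L2 entries in the n cells where L1 = s; they must all differ.
  L1 = 0: L2 entries (in reading order) 2, 0, 1, 4, 5, 3, 6 — all 7 distinct ✓
  L1 = 1: L2 entries (in reading order) 6, 2, 3, 5, 1, 0, 4 — all 7 distinct ✓
  L1 = 2: L2 entries (in reading order) 0, 3, 5, 6, 4, 1, 2 — all 7 distinct ✓
  L1 = 3: L2 entries (in reading order) 1, 5, 6, 0, 2, 4, 3 — all 7 distinct ✓
  L1 = 4: L2 entries (in reading order) 4, 6, 0, 1, 3, 2, 5 — all 7 distinct ✓
  L1 = 5: L2 entries (in reading order) 5, 4, 2, 3, 0, 6, 1 — all 7 distinct ✓
  L1 = 6: L2 entries (in reading order) 3, 1, 4, 2, 6, 5, 0 — all 7 distinct ✓
Every symbol of L1 meets every symbol of L2 exactly once, so all 49 pairs are distinct (49 of 49).
Conclusion: YES.

YES


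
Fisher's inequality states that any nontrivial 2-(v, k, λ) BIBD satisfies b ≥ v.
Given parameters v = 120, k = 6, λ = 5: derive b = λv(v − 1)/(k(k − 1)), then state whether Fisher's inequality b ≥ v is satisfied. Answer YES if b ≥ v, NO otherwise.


b = λv(v − 1)/(k(k − 1)) = 5·120·119/(6·5) = 71400/30 = 2380.
Compare with v = 120: b ≥ v, so Fisher's inequality holds.

YES


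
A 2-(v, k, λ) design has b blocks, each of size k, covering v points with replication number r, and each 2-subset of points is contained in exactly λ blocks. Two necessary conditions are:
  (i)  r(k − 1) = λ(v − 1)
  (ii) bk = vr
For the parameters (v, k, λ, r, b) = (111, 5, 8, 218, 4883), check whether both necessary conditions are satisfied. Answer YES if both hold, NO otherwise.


Condition (i): r(k − 1) = 218·4 = 872; λ(v − 1) = 8·110 = 880. Match? NO.
Condition (ii): bk = 4883·5 = 24415; vr = 111·218 = 24198. Match? NO.
Both conditions hold? NO.

NO


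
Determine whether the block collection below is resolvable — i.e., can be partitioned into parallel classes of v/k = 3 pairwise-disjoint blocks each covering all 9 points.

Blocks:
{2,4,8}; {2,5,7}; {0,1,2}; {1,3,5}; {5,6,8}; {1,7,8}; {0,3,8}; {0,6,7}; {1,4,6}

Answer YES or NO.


v = 9, block size k = 3, number of blocks = 9.
For resolvability, blocks must partition into parallel classes of size v/k = 3.
Total blocks must therefore be a multiple of 3: 9 = 3·3 + 0 ⇒ divisible ✓.
Consider block {0,1,2}. The only other block(s) in the collection disjoint from it are {5,6,8} — just 1 block(s). Any parallel class containing {0,1,2} would need 2 other blocks each disjoint from it, so no parallel class of size 3 can contain {0,1,2}.
Since every block must belong to some parallel class in a resolution, the collection cannot be partitioned into parallel classes.
Resolvable? NO.

NO


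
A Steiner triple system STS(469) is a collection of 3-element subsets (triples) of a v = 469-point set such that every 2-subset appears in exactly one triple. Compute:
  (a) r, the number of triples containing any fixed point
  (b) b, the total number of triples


An STS(v) is a 2-(v, 3, 1) BIBD: block size k = 3, λ = 1.
Replication: r(k − 1) = λ(v − 1) ⇒ r·2 = 469 − 1 = 468 ⇒ r = 234.
Block count: b = v(v − 1)/6 = 469·468/6 = 219492/6 = 36582.

r = 234, b = 36582.


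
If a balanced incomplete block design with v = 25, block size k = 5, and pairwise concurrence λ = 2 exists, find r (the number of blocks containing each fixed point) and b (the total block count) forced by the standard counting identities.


Any 2-(v, k, λ) BIBD satisfies two necessary conditions:
  (i)  Each point sits in r blocks, and counting incidences through any fixed point gives r(k − 1) = λ(v − 1), so r = λ(v − 1)/(k − 1).
  (ii) Total incidences bk = vr, so b = vr/k.
Step 1: r = λ(v − 1)/(k − 1) = 2·(25 − 1)/(5 − 1) = 2·24/4 = 48/4 = 12.
Step 2: b = vr/k = 25·12/5 = 300/5 = 60.
Check integrality: r = 12 ∈ Z ✓, b = 60 ∈ Z ✓.
(These identities are necessary conditions: they determine r and b for any design with these parameters, but do not by themselves prove that one exists.)

r = 12, b = 60.


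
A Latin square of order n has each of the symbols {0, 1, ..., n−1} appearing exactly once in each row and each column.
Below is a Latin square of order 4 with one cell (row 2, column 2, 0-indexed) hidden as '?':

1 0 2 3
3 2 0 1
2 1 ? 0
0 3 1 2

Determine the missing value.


Row 2 contains symbols [0, 1, 2] — missing [3].
Column 2 contains symbols [0, 1, 2] — missing [3].
The missing symbol must appear in both missing sets; intersection = [3].
Therefore the hidden value is 3.

Missing value = 3.


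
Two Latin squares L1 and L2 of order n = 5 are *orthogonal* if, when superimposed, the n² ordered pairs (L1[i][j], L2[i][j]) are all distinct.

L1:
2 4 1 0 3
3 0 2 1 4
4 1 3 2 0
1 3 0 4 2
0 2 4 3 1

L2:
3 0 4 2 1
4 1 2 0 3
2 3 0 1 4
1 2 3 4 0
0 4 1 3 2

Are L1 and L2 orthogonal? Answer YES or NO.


Form the n² = 25 superimposed pairs (L1[i][j], L2[i][j]), row by row (rows and columns indexed from 0):
row 0: (2,3) (4,0) (1,4) (0,2) (3,1)
row 1: (3,4) (0,1) (2,2) (1,0) (4,3)
row 2: (4,2) (1,3) (3,0) (2,1) (0,4)
row 3: (1,1) (3,2) (0,3) (4,4) (2,0)
row 4: (0,0) (2,4) (4,1) (3,3) (1,2)
Orthogonality requires all 25 pairs distinct.
Check by first coordinate: for each symbol s of L1, list the L2 entries in the n cells where L1 = s; they must all differ.
  L1 = 0: L2 entries (in reading order) 2, 1, 4, 3, 0 — all 5 distinct ✓
  L1 = 1: L2 entries (in reading order) 4, 0, 3, 1, 2 — all 5 distinct ✓
  L1 = 2: L2 entries (in reading order) 3, 2, 1, 0, 4 — all 5 distinct ✓
  L1 = 3: L2 entries (in reading order) 1, 4, 0, 2, 3 — all 5 distinct ✓
  L1 = 4: L2 entries (in reading order) 0, 3, 2, 4, 1 — all 5 distinct ✓
Every symbol of L1 meets every symbol of L2 exactly once, so all 25 pairs are distinct (25 of 25).
Conclusion: YES.

YES


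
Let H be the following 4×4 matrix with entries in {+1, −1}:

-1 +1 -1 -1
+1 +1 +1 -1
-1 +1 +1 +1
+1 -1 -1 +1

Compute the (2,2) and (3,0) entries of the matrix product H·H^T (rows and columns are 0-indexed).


Row 0 of H: [-1, 1, -1, -1].
Row 2 of H: [-1, 1, 1, 1].
Row 3 of H: [1, -1, -1, 1].
(H·H^T)[2][2] = Σ_j H[2][j]·H[2][j] = (-1)² + (1)² + (1)² + (1)² = 1 + 1 + 1 + 1 = 4.
(H·H^T)[3][0] = Σ_j H[3][j]·H[0][j] = (1)·(-1) + (-1)·(1) + (-1)·(-1) + (1)·(-1) = -1 + -1 + 1 + -1 = -2.
Rows 3 and 0 are not orthogonal (dot product = -2 ≠ 0), so H is not a Hadamard matrix.

(2,2) entry = 4; (3,0) entry = -2.


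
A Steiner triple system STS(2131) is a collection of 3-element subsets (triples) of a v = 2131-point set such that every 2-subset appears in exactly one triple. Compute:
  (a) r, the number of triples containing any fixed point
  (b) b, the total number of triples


An STS(v) is a 2-(v, 3, 1) BIBD: block size k = 3, λ = 1.
Replication: r(k − 1) = λ(v − 1) ⇒ r·2 = 2131 − 1 = 2130 ⇒ r = 1065.
Block count: b = v(v − 1)/6 = 2131·2130/6 = 4539030/6 = 756505.
(Check via bk = vr: 756505·3 = 2269515 = 2131·1065 = 2269515 ✓.)

r = 1065, b = 756505.


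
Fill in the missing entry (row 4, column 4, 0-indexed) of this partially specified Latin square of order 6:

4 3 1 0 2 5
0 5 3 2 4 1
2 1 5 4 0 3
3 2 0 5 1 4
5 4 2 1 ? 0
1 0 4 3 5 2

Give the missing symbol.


Row 4 contains symbols [0, 1, 2, 4, 5] — missing [3].
Column 4 contains symbols [0, 1, 2, 4, 5] — missing [3].
The missing symbol must appear in both missing sets; intersection = [3].
Therefore the hidden value is 3.

Missing value = 3.


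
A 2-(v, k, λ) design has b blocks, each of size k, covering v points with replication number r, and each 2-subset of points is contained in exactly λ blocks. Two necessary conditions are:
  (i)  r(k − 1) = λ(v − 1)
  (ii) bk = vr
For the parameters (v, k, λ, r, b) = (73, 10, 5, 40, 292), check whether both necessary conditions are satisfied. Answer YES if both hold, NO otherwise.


Condition (i): r(k − 1) = 40·9 = 360; λ(v − 1) = 5·72 = 360. Match? YES.
Condition (ii): bk = 292·10 = 2920; vr = 73·40 = 2920. Match? YES.
Both conditions hold? YES.

YES


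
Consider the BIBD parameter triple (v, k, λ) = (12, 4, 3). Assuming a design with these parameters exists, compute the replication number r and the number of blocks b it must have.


Any 2-(v, k, λ) BIBD satisfies two necessary conditions:
  (i)  Each point sits in r blocks, and counting incidences through any fixed point gives r(k − 1) = λ(v − 1), so r = λ(v − 1)/(k − 1).
  (ii) Total incidences bk = vr, so b = vr/k.
Step 1: r = λ(v − 1)/(k − 1) = 3·(12 − 1)/(4 − 1) = 3·11/3 = 33/3 = 11.
Step 2: b = vr/k = 12·11/4 = 132/4 = 33.
Check integrality: r = 11 ∈ Z ✓, b = 33 ∈ Z ✓.
(These identities are necessary conditions: they determine r and b for any design with these parameters, but do not by themselves prove that one exists.)

r = 11, b = 33.


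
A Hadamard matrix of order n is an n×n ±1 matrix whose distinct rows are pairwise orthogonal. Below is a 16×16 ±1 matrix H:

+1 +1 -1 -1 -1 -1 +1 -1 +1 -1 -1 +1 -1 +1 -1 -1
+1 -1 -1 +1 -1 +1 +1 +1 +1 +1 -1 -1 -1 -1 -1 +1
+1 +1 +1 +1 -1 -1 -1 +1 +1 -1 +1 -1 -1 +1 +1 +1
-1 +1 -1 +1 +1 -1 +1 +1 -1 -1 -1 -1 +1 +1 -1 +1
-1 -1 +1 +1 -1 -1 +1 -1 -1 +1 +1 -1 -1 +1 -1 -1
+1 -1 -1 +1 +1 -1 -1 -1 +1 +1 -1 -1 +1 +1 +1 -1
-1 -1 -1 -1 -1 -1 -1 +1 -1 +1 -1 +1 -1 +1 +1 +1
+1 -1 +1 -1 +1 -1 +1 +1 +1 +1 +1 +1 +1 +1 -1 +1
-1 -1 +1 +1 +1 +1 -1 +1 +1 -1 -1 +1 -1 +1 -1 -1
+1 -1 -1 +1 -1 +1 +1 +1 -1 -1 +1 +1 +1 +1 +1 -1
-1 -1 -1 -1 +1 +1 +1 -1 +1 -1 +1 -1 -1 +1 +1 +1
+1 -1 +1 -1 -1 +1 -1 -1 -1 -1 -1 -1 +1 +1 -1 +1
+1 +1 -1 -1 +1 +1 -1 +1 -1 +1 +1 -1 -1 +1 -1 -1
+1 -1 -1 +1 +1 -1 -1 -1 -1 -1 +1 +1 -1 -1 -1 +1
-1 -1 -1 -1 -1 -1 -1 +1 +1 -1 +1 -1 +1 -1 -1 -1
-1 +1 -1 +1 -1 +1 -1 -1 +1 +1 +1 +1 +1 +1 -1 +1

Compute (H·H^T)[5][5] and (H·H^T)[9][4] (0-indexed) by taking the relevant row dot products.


Row 4 of H: [-1, -1, 1, 1, -1, -1, 1, -1, -1, 1, 1, -1, -1, 1, -1, -1].
Row 5 of H: [1, -1, -1, 1, 1, -1, -1, -1, 1, 1, -1, -1, 1, 1, 1, -1].
Row 9 of H: [1, -1, -1, 1, -1, 1, 1, 1, -1, -1, 1, 1, 1, 1, 1, -1].
(H·H^T)[5][5] = Σ_j H[5][j]·H[5][j] = (1)² + (-1)² + (-1)² + (1)² + (1)² + (-1)² + (-1)² + (-1)² + (1)² + (1)² + (-1)² + (-1)² + (1)² + (1)² + (1)² + (-1)² = 1 + 1 + 1 + 1 + 1 + 1 + 1 + 1 + 1 + 1 + 1 + 1 + 1 + 1 + 1 + 1 = 16.
(H·H^T)[9][4] = Σ_j H[9][j]·H[4][j] = (1)·(-1) + (-1)·(-1) + (-1)·(1) + (1)·(1) + (-1)·(-1) + (1)·(-1) + (1)·(1) + (1)·(-1) + (-1)·(-1) + (-1)·(1) + (1)·(1) + (1)·(-1) + (1)·(-1) + (1)·(1) + (1)·(-1) + (-1)·(-1) = -1 + 1 + -1 + 1 + 1 + -1 + 1 + -1 + 1 + -1 + 1 + -1 + -1 + 1 + -1 + 1 = 0.
So rows 9 and 4 are orthogonal; the diagonal entry equals n = 16.

(5,5) entry = 16; (9,4) entry = 0.


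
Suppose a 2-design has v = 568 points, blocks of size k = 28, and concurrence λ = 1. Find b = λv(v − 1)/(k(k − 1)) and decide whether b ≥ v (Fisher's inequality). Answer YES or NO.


b = λv(v − 1)/(k(k − 1)) = 1·568·567/(28·27) = 322056/756 = 426.
Compare with v = 568: b < v, so Fisher's inequality fails.

NO


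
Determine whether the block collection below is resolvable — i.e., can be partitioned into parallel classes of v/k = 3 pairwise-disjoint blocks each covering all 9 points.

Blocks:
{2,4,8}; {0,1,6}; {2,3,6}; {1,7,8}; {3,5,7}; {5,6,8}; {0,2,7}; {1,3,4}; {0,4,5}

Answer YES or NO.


v = 9, block size k = 3, number of blocks = 9.
For resolvability, blocks must partition into parallel classes of size v/k = 3.
Total blocks must therefore be a multiple of 3: 9 = 3·3 + 0 ⇒ divisible ✓.
Greedy packing gives 3 candidate class(es). Each should be a full parallel class (size 3, covers all 9 points).
  Class 1 (3 blocks): {2,4,8}; {0,1,6}; {3,5,7}. Points covered: [0, 1, 2, 3, 4, 5, 6, 7, 8].
  Class 2 (3 blocks): {2,3,6}; {1,7,8}; {0,4,5}. Points covered: [0, 1, 2, 3, 4, 5, 6, 7, 8].
  Class 3 (3 blocks): {5,6,8}; {0,2,7}; {1,3,4}. Points covered: [0, 1, 2, 3, 4, 5, 6, 7, 8].
All classes full (size 3)? YES. All classes cover every point? YES.
Resolvable? YES.

YES


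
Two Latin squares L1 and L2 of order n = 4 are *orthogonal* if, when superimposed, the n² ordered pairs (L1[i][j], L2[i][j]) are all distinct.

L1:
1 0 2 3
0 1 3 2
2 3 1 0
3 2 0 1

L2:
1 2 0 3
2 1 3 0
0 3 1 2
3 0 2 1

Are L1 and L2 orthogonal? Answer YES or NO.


Form the n² = 16 superimposed pairs (L1[i][j], L2[i][j]), row by row (rows and columns indexed from 0):
row 0: (1,1) (0,2) (2,0) (3,3)
row 1: (0,2) (1,1) (3,3) (2,0)
row 2: (2,0) (3,3) (1,1) (0,2)
row 3: (3,3) (2,0) (0,2) (1,1)
Orthogonality requires all 16 pairs distinct.
But the pair (0,2) repeats: cell (0,1) has L1 = 0, L2 = 2, and cell (1,0) has L1 = 0, L2 = 2.
A repeated pair means some other pair never occurs (only 4 distinct pairs out of 16), so the squares are not orthogonal.
Conclusion: NO.

NO


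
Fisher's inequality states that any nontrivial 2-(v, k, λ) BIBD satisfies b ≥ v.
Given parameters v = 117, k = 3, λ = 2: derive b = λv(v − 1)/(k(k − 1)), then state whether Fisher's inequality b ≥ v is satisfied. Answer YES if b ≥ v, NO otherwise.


r = λ(v − 1)/(k − 1) = 2·116/2 = 116.
b = vr/k = 117·116/3 = 4524.
Fisher's inequality: b ≥ v ⇔ 4524 ≥ 117? YES.

YES


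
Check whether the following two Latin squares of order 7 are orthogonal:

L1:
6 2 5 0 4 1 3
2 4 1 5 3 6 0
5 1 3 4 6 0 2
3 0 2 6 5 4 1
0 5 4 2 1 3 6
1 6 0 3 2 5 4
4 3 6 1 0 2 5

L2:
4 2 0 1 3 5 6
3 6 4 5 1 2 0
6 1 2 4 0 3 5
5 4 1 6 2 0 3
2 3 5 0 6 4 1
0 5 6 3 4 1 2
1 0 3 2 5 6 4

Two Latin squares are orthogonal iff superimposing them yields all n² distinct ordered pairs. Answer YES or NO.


Form the n² = 49 superimposed pairs (L1[i][j], L2[i][j]), row by row (rows and columns indexed from 0):
row 0: (6,4) (2,2) (5,0) (0,1) (4,3) (1,5) (3,6)
row 1: (2,3) (4,6) (1,4) (5,5) (3,1) (6,2) (0,0)
row 2: (5,6) (1,1) (3,2) (4,4) (6,0) (0,3) (2,5)
row 3: (3,5) (0,4) (2,1) (6,6) (5,2) (4,0) (1,3)
row 4: (0,2) (5,3) (4,5) (2,0) (1,6) (3,4) (6,1)
row 5: (1,0) (6,5) (0,6) (3,3) (2,4) (5,1) (4,2)
row 6: (4,1) (3,0) (6,3) (1,2) (0,5) (2,6) (5,4)
Orthogonality requires all 49 pairs distinct.
Check by first coordinate: for each symbol s of L1, list the L2 entries in the n cells where L1 = s; they must all differ.
  L1 = 0: L2 entries (in reading order) 1, 0, 3, 4, 2, 6, 5 — all 7 distinct ✓
  L1 = 1: L2 entries (in reading order) 5, 4, 1, 3, 6, 0, 2 — all 7 distinct ✓
  L1 = 2: L2 entries (in reading order) 2, 3, 5, 1, 0, 4, 6 — all 7 distinct ✓
  L1 = 3: L2 entries (in reading order) 6, 1, 2, 5, 4, 3, 0 — all 7 distinct ✓
  L1 = 4: L2 entries (in reading order) 3, 6, 4, 0, 5, 2, 1 — all 7 distinct ✓
  L1 = 5: L2 entries (in reading order) 0, 5, 6, 2, 3, 1, 4 — all 7 distinct ✓
  L1 = 6: L2 entries (in reading order) 4, 2, 0, 6, 1, 5, 3 — all 7 distinct ✓
Every symbol of L1 meets every symbol of L2 exactly once, so all 49 pairs are distinct (49 of 49).
Conclusion: YES.

YES


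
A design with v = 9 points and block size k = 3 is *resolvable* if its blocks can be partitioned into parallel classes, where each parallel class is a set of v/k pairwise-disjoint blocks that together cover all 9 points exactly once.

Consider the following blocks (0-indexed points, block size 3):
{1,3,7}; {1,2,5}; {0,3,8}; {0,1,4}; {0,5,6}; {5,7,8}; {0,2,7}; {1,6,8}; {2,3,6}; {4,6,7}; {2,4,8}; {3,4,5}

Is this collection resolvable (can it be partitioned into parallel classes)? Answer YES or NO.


v = 9, block size k = 3, number of blocks = 12.
For resolvability, blocks must partition into parallel classes of size v/k = 3.
Total blocks must therefore be a multiple of 3: 12 = 3·4 + 0 ⇒ divisible ✓.
Greedy packing gives 4 candidate class(es). Each should be a full parallel class (size 3, covers all 9 points).
  Class 1 (3 blocks): {1,3,7}; {0,5,6}; {2,4,8}. Points covered: [0, 1, 2, 3, 4, 5, 6, 7, 8].
  Class 2 (3 blocks): {1,2,5}; {0,3,8}; {4,6,7}. Points covered: [0, 1, 2, 3, 4, 5, 6, 7, 8].
  Class 3 (3 blocks): {0,1,4}; {5,7,8}; {2,3,6}. Points covered: [0, 1, 2, 3, 4, 5, 6, 7, 8].
  Class 4 (3 blocks): {0,2,7}; {1,6,8}; {3,4,5}. Points covered: [0, 1, 2, 3, 4, 5, 6, 7, 8].
All classes full (size 3)? YES. All classes cover every point? YES.
Resolvable? YES.

YES


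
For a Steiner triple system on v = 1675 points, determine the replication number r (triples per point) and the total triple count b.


An STS(v) is a 2-(v, 3, 1) BIBD: block size k = 3, λ = 1.
Replication: r(k − 1) = λ(v − 1) ⇒ r·2 = 1675 − 1 = 1674 ⇒ r = 837.
Block count: bk = vr ⇒ b·3 = 1675·837 = 1401975 ⇒ b = 467325.

r = 837, b = 467325.


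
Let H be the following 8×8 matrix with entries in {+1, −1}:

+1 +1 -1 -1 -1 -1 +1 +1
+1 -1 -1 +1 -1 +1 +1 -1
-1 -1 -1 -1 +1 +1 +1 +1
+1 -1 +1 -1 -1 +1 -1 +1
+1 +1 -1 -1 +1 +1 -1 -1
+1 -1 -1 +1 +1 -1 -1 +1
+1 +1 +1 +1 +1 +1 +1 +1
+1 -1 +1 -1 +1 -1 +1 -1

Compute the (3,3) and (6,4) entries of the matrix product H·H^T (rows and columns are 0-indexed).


Row 3 of H: [1, -1, 1, -1, -1, 1, -1, 1].
Row 4 of H: [1, 1, -1, -1, 1, 1, -1, -1].
Row 6 of H: [1, 1, 1, 1, 1, 1, 1, 1].
(H·H^T)[3][3] = Σ_j H[3][j]·H[3][j] = (1)² + (-1)² + (1)² + (-1)² + (-1)² + (1)² + (-1)² + (1)² = 1 + 1 + 1 + 1 + 1 + 1 + 1 + 1 = 8.
(H·H^T)[6][4] = Σ_j H[6][j]·H[4][j] = (1)·(1) + (1)·(1) + (1)·(-1) + (1)·(-1) + (1)·(1) + (1)·(1) + (1)·(-1) + (1)·(-1) = 1 + 1 + -1 + -1 + 1 + 1 + -1 + -1 = 0.
So rows 6 and 4 are orthogonal; the diagonal entry equals n = 8.

(3,3) entry = 8; (6,4) entry = 0.


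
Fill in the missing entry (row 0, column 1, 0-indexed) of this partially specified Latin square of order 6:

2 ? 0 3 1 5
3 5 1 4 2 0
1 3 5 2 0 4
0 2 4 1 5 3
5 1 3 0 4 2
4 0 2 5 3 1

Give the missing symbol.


Row 0 contains symbols [0, 1, 2, 3, 5] — missing [4].
Column 1 contains symbols [0, 1, 2, 3, 5] — missing [4].
The missing symbol must appear in both missing sets; intersection = [4].
Therefore the hidden value is 4.

Missing value = 4.


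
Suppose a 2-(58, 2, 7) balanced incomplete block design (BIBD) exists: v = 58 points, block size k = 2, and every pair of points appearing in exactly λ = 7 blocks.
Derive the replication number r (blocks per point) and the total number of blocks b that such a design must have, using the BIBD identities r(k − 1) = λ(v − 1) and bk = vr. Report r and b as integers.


Any 2-(v, k, λ) BIBD satisfies two necessary conditions:
  (i)  Each point sits in r blocks, and counting incidences through any fixed point gives r(k − 1) = λ(v − 1), so r = λ(v − 1)/(k − 1).
  (ii) Total incidences bk = vr, so b = vr/k.
Step 1: r = λ(v − 1)/(k − 1) = 7·(58 − 1)/(2 − 1) = 7·57/1 = 399/1 = 399.
Step 2: b = vr/k = 58·399/2 = 23142/2 = 11571.
Check integrality: r = 399 ∈ Z ✓, b = 11571 ∈ Z ✓.
(These identities are necessary conditions: they determine r and b for any design with these parameters, but do not by themselves prove that one exists.)

r = 399, b = 11571.


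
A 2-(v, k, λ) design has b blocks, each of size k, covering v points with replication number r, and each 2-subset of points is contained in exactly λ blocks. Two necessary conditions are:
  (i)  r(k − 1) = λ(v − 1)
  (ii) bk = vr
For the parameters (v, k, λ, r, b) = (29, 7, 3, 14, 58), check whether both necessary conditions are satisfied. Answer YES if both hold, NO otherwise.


Condition (i): r(k − 1) = 14·6 = 84; λ(v − 1) = 3·28 = 84. Match? YES.
Condition (ii): bk = 58·7 = 406; vr = 29·14 = 406. Match? YES.
Both conditions hold? YES.

YES


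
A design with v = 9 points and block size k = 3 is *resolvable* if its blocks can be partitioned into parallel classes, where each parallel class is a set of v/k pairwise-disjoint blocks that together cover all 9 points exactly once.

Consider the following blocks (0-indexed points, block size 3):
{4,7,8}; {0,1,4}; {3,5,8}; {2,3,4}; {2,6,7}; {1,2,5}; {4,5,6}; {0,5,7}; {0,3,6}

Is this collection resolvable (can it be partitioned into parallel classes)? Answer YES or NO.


v = 9, block size k = 3, number of blocks = 9.
For resolvability, blocks must partition into parallel classes of size v/k = 3.
Total blocks must therefore be a multiple of 3: 9 = 3·3 + 0 ⇒ divisible ✓.
Consider block {2,3,4}. The only other block(s) in the collection disjoint from it are {0,5,7} — just 1 block(s). Any parallel class containing {2,3,4} would need 2 other blocks each disjoint from it, so no parallel class of size 3 can contain {2,3,4}.
Since every block must belong to some parallel class in a resolution, the collection cannot be partitioned into parallel classes.
Resolvable? NO.

NO


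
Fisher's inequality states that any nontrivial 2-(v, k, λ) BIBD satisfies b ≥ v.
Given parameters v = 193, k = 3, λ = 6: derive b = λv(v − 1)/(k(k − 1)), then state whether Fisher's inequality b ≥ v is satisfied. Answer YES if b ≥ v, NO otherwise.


r = λ(v − 1)/(k − 1) = 6·192/2 = 576.
b = vr/k = 193·576/3 = 37056.
Fisher's inequality: b ≥ v ⇔ 37056 ≥ 193? YES.

YES


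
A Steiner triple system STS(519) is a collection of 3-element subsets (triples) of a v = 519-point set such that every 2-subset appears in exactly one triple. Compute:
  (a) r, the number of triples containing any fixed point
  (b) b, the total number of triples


An STS(v) is a 2-(v, 3, 1) BIBD: block size k = 3, λ = 1.
Replication: r(k − 1) = λ(v − 1) ⇒ r·2 = 519 − 1 = 518 ⇒ r = 259.
Block count: bk = vr ⇒ b·3 = 519·259 = 134421 ⇒ b = 44807.

r = 259, b = 44807.
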